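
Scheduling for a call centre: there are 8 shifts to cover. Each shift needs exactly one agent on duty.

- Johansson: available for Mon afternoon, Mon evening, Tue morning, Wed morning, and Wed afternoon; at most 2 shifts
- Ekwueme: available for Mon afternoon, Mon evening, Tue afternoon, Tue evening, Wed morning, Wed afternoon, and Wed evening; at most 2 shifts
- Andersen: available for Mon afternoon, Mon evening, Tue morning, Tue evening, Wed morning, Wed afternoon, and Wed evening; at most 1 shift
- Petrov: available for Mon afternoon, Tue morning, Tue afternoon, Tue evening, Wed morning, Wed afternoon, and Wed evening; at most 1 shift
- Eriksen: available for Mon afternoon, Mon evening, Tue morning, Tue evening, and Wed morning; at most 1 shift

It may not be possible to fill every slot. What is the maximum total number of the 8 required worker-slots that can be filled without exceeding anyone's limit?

7

Total capacity across all agents is 2+2+1+1+1 = 7, and 8 slots are needed, so at most 7 can be filled.
An assignment achieving 7: Mon afternoon→Eriksen, Mon evening→Johansson, Tue morning→Johansson, Tue afternoon→Ekwueme, Tue evening→Andersen, Wed afternoon→Petrov, Wed evening→Ekwueme.
Loads: Johansson 2/2, Ekwueme 2/2, Andersen 1/1, Petrov 1/1, Eriksen 1/1.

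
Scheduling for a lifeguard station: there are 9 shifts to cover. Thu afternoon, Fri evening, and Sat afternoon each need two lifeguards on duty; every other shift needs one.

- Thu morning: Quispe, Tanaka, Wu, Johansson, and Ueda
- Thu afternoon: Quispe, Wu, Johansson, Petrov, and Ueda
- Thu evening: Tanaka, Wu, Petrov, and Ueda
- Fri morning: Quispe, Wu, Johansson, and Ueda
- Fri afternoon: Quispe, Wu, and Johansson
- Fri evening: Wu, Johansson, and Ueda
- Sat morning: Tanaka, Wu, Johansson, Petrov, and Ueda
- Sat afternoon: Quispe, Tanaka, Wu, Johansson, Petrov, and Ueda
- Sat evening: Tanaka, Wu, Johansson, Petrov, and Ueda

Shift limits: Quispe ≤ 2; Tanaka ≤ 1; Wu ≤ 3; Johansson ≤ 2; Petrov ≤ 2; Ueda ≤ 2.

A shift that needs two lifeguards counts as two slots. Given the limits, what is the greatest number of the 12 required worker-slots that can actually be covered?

Total capacity across all lifeguards is 2+1+3+2+2+2 = 12, and 12 slots are needed, so at most 12 can be filled.
An assignment achieving 12: Thu morning→Wu, Thu afternoon→Wu+Johansson, Thu evening→Tanaka, Fri morning→Quispe, Fri afternoon→Quispe, Fri evening→Wu+Johansson, Sat morning→Petrov, Sat afternoon→Petrov+Ueda, Sat evening→Ueda.
Loads: Quispe 2/2, Tanaka 1/1, Wu 3/3, Johansson 2/2, Petrov 2/2, Ueda 2/2.

12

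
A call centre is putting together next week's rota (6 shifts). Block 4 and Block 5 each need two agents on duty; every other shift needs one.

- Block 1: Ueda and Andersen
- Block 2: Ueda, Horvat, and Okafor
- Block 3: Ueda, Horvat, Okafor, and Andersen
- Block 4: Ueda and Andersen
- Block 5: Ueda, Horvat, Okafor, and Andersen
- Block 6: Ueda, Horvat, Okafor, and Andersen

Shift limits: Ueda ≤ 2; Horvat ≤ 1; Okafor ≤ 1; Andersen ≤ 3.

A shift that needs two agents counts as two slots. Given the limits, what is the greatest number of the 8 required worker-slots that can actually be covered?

7

Total capacity across all agents is 2+1+1+3 = 7, and 8 slots are needed, so at most 7 can be filled.
An assignment achieving 7: Block 1→Ueda, Block 2→Horvat, Block 3→Okafor, Block 4→Ueda+Andersen, Block 5→Andersen, Block 6→Andersen.
Loads: Ueda 2/2, Horvat 1/1, Okafor 1/1, Andersen 3/3.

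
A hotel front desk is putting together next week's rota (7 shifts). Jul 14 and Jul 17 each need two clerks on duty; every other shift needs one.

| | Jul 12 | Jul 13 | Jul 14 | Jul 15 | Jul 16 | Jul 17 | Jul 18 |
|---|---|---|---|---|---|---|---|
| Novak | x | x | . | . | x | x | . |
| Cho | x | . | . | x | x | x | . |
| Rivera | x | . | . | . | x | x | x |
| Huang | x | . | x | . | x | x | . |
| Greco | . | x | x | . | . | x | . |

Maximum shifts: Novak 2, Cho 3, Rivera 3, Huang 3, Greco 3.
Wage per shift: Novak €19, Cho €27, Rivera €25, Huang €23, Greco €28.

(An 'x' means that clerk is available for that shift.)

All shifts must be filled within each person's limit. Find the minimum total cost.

Jul 14 can only be covered by Huang and Greco, so that assignment is forced.
Jul 15 can only be covered by Cho, so that assignment is forced.
Jul 18 can only be covered by Rivera, so that assignment is forced.
Picking the cheapest available clerk for each shift independently would cost €202, but that ignores the shift limits.
An optimal schedule: Jul 12→Novak, Jul 13→Novak, Jul 14→Huang+Greco, Jul 15→Cho, Jul 16→Huang, Jul 17→Huang+Rivera, Jul 18→Rivera.
Total: 19 + 19 + 23 + 28 + 27 + 23 + 23 + 25 + 25 = €212.

€212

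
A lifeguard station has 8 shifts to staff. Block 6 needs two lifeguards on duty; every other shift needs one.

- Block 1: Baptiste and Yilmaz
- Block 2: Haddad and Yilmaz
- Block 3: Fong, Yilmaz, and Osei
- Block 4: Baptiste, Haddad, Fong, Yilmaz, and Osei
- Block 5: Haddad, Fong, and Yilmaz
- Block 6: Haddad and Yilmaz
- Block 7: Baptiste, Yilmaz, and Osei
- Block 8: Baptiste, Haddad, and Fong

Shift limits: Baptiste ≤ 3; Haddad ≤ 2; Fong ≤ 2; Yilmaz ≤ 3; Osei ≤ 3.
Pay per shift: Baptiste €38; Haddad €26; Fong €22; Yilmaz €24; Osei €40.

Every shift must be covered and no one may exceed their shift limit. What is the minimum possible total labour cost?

Block 6 can only be covered by Haddad and Yilmaz, so that assignment is forced.
Picking the cheapest available lifeguard for each shift independently would cost €210, but that ignores the shift limits.
An optimal schedule: Block 1→Yilmaz, Block 2→Yilmaz, Block 3→Fong, Block 4→Baptiste, Block 5→Fong, Block 6→Yilmaz+Haddad, Block 7→Baptiste, Block 8→Haddad.
Total: 24 + 24 + 22 + 38 + 22 + 24 + 26 + 38 + 26 = €244.

€244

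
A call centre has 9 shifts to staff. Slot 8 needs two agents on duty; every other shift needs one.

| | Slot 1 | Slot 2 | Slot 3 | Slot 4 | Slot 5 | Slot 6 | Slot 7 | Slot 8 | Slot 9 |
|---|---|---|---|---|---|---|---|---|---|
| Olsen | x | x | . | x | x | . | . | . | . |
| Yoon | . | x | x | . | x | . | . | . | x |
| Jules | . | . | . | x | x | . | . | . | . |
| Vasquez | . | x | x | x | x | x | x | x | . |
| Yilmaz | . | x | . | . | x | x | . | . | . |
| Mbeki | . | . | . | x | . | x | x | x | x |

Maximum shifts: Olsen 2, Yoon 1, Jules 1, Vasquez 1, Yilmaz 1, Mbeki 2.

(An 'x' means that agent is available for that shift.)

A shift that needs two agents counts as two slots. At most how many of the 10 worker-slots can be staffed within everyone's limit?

Total capacity across all agents is 2+1+1+1+1+2 = 8, and 10 slots are needed, so at most 8 can be filled.
An assignment achieving 8: Slot 1→Olsen, Slot 2→Olsen, Slot 3→Yoon, Slot 4→Jules, Slot 6→Yilmaz, Slot 7→Vasquez, Slot 8→Mbeki, Slot 9→Mbeki.
Loads: Olsen 2/2, Yoon 1/1, Jules 1/1, Vasquez 1/1, Yilmaz 1/1, Mbeki 2/2.

8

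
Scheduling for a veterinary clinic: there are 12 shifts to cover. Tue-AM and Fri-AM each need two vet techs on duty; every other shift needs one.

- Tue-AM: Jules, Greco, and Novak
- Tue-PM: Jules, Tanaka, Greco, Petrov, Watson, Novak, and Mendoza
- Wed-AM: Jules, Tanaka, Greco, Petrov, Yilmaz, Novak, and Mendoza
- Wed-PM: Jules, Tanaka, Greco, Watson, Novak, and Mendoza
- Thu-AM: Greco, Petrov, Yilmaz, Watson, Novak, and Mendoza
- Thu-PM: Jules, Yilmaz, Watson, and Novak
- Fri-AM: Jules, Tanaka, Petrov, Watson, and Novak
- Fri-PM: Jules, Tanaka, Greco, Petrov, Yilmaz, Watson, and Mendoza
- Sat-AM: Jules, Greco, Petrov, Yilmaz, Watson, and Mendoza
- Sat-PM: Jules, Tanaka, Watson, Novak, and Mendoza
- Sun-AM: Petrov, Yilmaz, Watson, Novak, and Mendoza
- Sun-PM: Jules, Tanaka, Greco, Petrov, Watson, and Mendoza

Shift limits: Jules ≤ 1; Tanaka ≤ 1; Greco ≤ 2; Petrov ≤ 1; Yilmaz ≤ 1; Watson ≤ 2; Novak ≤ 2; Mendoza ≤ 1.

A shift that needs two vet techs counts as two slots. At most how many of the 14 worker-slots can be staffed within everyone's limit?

11

Total capacity across all vet techs is 1+1+2+1+1+2+2+1 = 11, and 14 slots are needed, so at most 11 can be filled.
An assignment achieving 11: Tue-AM→Jules+Greco, Tue-PM→Novak, Wed-PM→Greco, Thu-AM→Novak, Thu-PM→Yilmaz, Fri-AM→Tanaka+Petrov, Sat-AM→Mendoza, Sat-PM→Watson, Sun-AM→Watson.
Loads: Jules 1/1, Tanaka 1/1, Greco 2/2, Petrov 1/1, Yilmaz 1/1, Watson 2/2, Novak 2/2, Mendoza 1/1.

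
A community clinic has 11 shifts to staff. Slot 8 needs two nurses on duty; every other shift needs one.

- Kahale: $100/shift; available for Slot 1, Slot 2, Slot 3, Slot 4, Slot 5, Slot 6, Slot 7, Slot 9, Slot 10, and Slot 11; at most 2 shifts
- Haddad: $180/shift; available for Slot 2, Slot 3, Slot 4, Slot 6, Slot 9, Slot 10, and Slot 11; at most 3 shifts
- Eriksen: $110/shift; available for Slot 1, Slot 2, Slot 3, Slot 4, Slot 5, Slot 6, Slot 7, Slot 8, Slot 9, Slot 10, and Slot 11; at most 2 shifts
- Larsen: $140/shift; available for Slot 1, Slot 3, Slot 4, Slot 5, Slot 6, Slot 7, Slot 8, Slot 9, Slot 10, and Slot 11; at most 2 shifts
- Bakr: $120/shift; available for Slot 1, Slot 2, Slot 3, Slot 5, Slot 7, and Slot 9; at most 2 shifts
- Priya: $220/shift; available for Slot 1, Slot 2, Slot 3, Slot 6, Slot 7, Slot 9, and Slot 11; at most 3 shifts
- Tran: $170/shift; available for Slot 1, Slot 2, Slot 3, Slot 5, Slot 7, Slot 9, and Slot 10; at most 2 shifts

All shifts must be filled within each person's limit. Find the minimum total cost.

Slot 8 can only be covered by Eriksen and Larsen, so that assignment is forced.
Picking the cheapest available nurse for each shift independently would cost $1250, but that ignores the shift limits.
An optimal schedule: Slot 1→Bakr, Slot 2→Bakr, Slot 3→Tran, Slot 4→Kahale, Slot 5→Kahale, Slot 6→Eriksen, Slot 7→Tran, Slot 8→Eriksen+Larsen, Slot 9→Haddad, Slot 10→Larsen, Slot 11→Haddad.
Total: 120 + 120 + 170 + 100 + 100 + 110 + 170 + 110 + 140 + 180 + 140 + 180 = $1640.

$1640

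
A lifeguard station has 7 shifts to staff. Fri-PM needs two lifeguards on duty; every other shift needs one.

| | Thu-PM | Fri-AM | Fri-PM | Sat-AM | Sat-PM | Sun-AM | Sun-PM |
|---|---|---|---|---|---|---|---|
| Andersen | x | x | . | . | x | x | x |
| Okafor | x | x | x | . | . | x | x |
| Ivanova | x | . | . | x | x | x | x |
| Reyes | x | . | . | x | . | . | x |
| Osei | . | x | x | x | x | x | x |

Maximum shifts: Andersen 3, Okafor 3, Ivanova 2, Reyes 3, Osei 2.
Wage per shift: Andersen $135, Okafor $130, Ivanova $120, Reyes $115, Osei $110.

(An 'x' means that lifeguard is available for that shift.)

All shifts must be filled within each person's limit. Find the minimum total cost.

Fri-PM can only be covered by Okafor and Osei, so that assignment is forced.
Picking the cheapest available lifeguard for each shift independently would cost $905, but that ignores the shift limits.
An optimal schedule: Thu-PM→Reyes, Fri-AM→Osei, Fri-PM→Osei+Okafor, Sat-AM→Reyes, Sat-PM→Ivanova, Sun-AM→Ivanova, Sun-PM→Reyes.
Total: 115 + 110 + 110 + 130 + 115 + 120 + 120 + 115 = $935.

$935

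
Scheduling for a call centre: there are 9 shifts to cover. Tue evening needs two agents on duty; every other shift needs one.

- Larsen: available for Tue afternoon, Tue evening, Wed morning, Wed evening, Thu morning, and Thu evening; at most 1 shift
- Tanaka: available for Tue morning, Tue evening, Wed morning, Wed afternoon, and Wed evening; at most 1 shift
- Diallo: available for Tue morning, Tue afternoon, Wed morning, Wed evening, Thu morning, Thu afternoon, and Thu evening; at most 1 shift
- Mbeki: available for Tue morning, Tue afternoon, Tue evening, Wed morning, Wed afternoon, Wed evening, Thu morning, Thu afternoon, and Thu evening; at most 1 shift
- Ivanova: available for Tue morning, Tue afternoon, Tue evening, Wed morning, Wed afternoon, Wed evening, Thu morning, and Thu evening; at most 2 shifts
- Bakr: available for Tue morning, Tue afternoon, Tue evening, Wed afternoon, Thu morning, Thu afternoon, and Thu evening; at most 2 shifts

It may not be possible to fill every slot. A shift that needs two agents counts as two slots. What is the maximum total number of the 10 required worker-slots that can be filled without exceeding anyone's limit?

8

Total capacity across all agents is 1+1+1+1+2+2 = 8, and 10 slots are needed, so at most 8 can be filled.
An assignment achieving 8: Tue morning→Mbeki, Tue afternoon→Larsen, Tue evening→Ivanova+Bakr, Wed morning→Ivanova, Wed afternoon→Tanaka, Thu morning→Bakr, Thu afternoon→Diallo.
Loads: Larsen 1/1, Tanaka 1/1, Diallo 1/1, Mbeki 1/1, Ivanova 2/2, Bakr 2/2.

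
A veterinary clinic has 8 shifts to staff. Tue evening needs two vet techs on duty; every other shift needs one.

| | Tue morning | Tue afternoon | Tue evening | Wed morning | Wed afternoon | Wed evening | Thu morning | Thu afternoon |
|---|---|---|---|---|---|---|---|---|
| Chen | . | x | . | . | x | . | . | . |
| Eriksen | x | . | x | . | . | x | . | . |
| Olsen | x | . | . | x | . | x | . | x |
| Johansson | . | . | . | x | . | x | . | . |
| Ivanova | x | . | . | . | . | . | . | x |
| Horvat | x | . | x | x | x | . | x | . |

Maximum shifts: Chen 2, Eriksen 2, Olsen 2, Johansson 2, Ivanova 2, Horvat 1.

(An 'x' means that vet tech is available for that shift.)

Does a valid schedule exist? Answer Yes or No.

No

Total capacity is 11 and 9 slots are needed, so capacity alone doesn't rule it out.
Shifts {Tue evening, Thu morning} need 3 worker-slots in total, but the vet techs available for any of those shifts (Eriksen and Horvat) can supply at most 2 among them. So no valid schedule exists.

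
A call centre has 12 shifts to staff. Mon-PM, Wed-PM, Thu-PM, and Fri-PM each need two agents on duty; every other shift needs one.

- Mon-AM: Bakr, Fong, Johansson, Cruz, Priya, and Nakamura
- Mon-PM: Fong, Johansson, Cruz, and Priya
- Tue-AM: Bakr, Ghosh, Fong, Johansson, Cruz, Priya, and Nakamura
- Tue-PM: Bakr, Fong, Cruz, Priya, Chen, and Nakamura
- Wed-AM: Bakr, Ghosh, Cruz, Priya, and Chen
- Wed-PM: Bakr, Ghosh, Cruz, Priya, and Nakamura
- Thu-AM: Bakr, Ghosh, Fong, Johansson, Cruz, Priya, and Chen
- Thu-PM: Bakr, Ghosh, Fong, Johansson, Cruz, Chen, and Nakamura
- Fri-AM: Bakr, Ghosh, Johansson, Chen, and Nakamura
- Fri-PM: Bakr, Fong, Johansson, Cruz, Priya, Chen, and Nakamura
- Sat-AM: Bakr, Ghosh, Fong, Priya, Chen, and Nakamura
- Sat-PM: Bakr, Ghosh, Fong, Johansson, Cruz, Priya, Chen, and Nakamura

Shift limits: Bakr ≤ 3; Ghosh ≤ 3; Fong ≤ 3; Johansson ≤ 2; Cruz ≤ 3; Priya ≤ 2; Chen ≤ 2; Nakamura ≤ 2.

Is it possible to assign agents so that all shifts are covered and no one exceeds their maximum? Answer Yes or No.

Yes

One valid schedule: Mon-AM→Bakr, Mon-PM→Fong+Johansson, Tue-AM→Ghosh, Tue-PM→Fong, Wed-AM→Bakr, Wed-PM→Cruz+Priya, Thu-AM→Ghosh, Thu-PM→Johansson+Cruz, Fri-AM→Bakr, Fri-PM→Cruz+Priya, Sat-AM→Ghosh, Sat-PM→Fong.
Loads: Bakr 3/3, Ghosh 3/3, Fong 3/3, Johansson 2/2, Cruz 3/3, Priya 2/2, Chen 0/2, Nakamura 0/2 — all within limits.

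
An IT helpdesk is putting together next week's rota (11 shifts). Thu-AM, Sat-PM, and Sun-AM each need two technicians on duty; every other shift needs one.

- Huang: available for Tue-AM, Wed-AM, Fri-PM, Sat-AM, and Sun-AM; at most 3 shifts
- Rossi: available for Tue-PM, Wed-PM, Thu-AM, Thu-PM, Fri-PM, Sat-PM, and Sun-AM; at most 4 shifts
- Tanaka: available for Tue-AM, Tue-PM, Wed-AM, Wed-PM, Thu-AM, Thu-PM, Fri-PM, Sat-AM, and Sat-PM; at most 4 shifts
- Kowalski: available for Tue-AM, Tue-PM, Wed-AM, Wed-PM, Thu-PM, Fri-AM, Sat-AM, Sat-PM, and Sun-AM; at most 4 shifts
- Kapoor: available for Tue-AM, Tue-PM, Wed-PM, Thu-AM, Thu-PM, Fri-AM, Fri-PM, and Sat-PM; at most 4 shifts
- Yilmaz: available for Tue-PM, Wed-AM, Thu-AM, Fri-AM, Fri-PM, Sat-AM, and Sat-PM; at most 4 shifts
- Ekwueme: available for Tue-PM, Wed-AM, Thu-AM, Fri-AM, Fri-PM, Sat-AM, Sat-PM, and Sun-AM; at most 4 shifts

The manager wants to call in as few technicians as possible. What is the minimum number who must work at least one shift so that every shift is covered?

14 slots to fill and no one can take more than 4, so at least ⌈14/4⌉ = 4 technicians are needed.
Huang, Rossi, Tanaka, and Kowalski alone can cover everything: Tue-AM→Huang, Tue-PM→Rossi, Wed-AM→Huang, Wed-PM→Rossi, Thu-AM→Rossi+Tanaka, Thu-PM→Rossi, Fri-AM→Kowalski, Fri-PM→Tanaka, Sat-AM→Tanaka, Sat-PM→Tanaka+Kowalski, Sun-AM→Huang+Kowalski.

4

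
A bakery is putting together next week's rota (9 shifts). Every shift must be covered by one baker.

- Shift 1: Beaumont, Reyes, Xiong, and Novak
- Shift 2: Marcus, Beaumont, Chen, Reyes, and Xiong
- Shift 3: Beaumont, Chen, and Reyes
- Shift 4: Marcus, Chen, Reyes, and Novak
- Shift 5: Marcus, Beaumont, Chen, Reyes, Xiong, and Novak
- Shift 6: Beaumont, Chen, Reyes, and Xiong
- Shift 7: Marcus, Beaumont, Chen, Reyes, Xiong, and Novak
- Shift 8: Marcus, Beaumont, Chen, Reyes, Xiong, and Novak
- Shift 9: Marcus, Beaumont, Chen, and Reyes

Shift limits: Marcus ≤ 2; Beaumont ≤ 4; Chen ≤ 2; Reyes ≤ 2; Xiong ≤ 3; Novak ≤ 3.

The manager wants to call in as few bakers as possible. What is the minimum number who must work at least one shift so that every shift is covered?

9 slots to fill and no one can take more than 4, so at least ⌈9/4⌉ = 3 bakers are needed.
Marcus, Beaumont, and Xiong alone can cover everything: Shift 1→Beaumont, Shift 2→Beaumont, Shift 3→Beaumont, Shift 4→Marcus, Shift 5→Xiong, Shift 6→Beaumont, Shift 7→Xiong, Shift 8→Xiong, Shift 9→Marcus.

3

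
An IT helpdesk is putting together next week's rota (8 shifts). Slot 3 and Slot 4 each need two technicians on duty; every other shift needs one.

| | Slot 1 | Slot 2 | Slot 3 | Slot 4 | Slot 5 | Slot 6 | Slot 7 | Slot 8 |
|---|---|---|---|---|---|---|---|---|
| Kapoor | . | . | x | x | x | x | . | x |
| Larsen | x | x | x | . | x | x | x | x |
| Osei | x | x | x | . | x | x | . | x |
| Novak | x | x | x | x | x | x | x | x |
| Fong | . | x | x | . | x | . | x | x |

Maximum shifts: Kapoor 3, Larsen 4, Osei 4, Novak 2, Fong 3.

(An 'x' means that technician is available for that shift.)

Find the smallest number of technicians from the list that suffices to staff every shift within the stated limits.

10 slots to fill and no one can take more than 4, so at least ⌈10/4⌉ = 3 technicians are needed.
No set of 3 technicians can cover every shift (each such set leaves at least one shift with no one available or exceeds a cap).
Kapoor, Larsen, Osei, and Novak alone can cover everything: Slot 1→Larsen, Slot 2→Larsen, Slot 3→Osei+Novak, Slot 4→Kapoor+Novak, Slot 5→Kapoor, Slot 6→Kapoor, Slot 7→Larsen, Slot 8→Larsen.

4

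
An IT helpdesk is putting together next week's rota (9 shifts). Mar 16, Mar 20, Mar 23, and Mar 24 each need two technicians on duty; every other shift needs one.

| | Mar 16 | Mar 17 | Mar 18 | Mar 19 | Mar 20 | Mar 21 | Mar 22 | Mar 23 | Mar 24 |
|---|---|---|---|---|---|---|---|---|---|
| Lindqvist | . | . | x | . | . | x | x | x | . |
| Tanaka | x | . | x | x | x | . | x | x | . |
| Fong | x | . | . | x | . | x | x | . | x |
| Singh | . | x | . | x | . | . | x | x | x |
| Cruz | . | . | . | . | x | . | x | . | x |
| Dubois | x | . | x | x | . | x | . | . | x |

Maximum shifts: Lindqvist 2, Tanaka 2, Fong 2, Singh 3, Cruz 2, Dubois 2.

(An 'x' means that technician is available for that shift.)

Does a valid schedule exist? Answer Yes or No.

Yes

Mar 17 can only be covered by Singh, so that assignment is forced.
Mar 20 can only be covered by Tanaka and Cruz, so that assignment is forced.
One valid schedule: Mar 16→Tanaka+Fong, Mar 17→Singh, Mar 18→Lindqvist, Mar 19→Dubois, Mar 20→Tanaka+Cruz, Mar 21→Fong, Mar 22→Singh, Mar 23→Lindqvist+Singh, Mar 24→Cruz+Dubois.
Loads: Lindqvist 2/2, Tanaka 2/2, Fong 2/2, Singh 3/3, Cruz 2/2, Dubois 2/2 — all within limits.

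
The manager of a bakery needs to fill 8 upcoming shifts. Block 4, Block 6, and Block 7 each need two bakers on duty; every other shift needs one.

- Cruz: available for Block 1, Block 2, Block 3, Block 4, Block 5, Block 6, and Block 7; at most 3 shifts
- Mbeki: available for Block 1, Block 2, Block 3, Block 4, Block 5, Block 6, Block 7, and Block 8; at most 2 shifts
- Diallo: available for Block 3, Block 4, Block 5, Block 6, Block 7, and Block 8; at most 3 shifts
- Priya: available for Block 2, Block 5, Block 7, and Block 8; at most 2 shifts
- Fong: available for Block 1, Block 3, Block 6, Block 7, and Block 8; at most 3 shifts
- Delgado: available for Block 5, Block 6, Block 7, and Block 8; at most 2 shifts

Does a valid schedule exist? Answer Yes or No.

Yes

One valid schedule: Block 1→Cruz, Block 2→Cruz, Block 3→Mbeki, Block 4→Cruz+Mbeki, Block 5→Diallo, Block 6→Diallo+Fong, Block 7→Priya+Fong, Block 8→Diallo.
Loads: Cruz 3/3, Mbeki 2/2, Diallo 3/3, Priya 1/2, Fong 2/3, Delgado 0/2 — all within limits.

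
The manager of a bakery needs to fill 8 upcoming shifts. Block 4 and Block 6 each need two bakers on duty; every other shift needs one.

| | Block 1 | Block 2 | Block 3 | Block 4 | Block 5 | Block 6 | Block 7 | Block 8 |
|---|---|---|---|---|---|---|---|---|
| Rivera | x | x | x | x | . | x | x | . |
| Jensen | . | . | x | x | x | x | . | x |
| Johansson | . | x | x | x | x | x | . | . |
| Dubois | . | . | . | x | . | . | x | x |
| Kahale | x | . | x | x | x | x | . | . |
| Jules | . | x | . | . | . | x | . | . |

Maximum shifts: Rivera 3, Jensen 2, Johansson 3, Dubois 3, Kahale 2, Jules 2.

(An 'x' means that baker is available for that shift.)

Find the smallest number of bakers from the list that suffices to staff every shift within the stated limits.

4

10 slots to fill and no one can take more than 3, so at least ⌈10/3⌉ = 4 bakers are needed.
Rivera, Jensen, Johansson, and Dubois alone can cover everything: Block 1→Rivera, Block 2→Rivera, Block 3→Johansson, Block 4→Johansson+Dubois, Block 5→Jensen, Block 6→Jensen+Johansson, Block 7→Rivera, Block 8→Dubois.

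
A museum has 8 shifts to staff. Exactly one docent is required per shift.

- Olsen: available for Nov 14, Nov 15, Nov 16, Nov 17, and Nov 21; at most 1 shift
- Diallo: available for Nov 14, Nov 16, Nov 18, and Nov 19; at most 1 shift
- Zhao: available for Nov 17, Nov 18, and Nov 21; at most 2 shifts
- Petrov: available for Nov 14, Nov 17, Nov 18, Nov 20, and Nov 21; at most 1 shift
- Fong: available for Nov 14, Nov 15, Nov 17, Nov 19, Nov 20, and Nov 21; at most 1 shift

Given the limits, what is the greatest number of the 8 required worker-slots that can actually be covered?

Total capacity across all docents is 1+1+2+1+1 = 6, and 8 slots are needed, so at most 6 can be filled.
An assignment achieving 6: Nov 15→Olsen, Nov 16→Diallo, Nov 17→Zhao, Nov 18→Zhao, Nov 19→Fong, Nov 20→Petrov.
Loads: Olsen 1/1, Diallo 1/1, Zhao 2/2, Petrov 1/1, Fong 1/1.

6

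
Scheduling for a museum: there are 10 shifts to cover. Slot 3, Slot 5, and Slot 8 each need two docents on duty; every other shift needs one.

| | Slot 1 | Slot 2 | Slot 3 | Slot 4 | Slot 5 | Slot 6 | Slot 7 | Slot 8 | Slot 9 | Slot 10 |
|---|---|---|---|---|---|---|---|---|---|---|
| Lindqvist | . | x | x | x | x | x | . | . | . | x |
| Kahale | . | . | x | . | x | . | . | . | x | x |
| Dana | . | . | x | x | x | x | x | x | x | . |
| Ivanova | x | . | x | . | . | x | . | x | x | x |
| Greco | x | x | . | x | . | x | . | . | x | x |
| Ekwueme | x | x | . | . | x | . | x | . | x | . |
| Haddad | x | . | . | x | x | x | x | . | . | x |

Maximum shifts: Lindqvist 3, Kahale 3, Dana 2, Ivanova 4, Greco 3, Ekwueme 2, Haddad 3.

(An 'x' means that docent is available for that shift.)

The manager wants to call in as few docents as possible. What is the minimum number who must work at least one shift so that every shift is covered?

13 slots to fill and no one can take more than 4, so at least ⌈13/4⌉ = 4 docents are needed.
No set of 4 docents can cover every shift (each such set leaves at least one shift with no one available or exceeds a cap).
Lindqvist, Kahale, Dana, Ivanova, and Greco alone can cover everything: Slot 1→Ivanova, Slot 2→Lindqvist, Slot 3→Kahale+Ivanova, Slot 4→Lindqvist, Slot 5→Lindqvist+Kahale, Slot 6→Ivanova, Slot 7→Dana, Slot 8→Dana+Ivanova, Slot 9→Kahale, Slot 10→Greco.

5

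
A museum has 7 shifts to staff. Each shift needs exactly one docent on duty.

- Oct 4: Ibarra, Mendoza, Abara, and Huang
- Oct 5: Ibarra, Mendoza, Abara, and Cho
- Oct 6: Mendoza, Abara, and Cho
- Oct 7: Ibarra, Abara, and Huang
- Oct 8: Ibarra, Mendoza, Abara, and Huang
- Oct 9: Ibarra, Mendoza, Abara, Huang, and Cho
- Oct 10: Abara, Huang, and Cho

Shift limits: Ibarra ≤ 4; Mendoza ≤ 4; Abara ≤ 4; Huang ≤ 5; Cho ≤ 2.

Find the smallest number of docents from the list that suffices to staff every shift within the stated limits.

7 slots to fill and no one can take more than 5, so at least ⌈7/5⌉ = 2 docents are needed.
Ibarra and Abara alone can cover everything: Oct 4→Ibarra, Oct 5→Ibarra, Oct 6→Abara, Oct 7→Ibarra, Oct 8→Ibarra, Oct 9→Abara, Oct 10→Abara.

2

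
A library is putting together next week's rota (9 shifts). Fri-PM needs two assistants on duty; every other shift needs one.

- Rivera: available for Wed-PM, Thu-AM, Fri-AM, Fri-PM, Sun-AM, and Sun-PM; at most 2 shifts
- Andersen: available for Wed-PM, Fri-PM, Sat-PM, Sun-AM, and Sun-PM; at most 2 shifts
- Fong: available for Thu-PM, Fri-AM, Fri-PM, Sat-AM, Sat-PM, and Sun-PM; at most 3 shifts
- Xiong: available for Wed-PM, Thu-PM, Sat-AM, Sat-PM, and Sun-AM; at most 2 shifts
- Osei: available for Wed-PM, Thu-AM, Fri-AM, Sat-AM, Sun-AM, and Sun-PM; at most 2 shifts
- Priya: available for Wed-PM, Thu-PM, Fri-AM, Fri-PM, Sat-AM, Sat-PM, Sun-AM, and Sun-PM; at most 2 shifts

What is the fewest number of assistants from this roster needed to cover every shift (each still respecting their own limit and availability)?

5

10 slots to fill and no one can take more than 3, so at least ⌈10/3⌉ = 4 assistants are needed.
Any 4 assistants together have capacity at most 3+2+2+2 = 9 < 10 slots, so 4 can never suffice.
Rivera, Andersen, Fong, Xiong, and Osei alone can cover everything: Wed-PM→Xiong, Thu-AM→Rivera, Thu-PM→Fong, Fri-AM→Rivera, Fri-PM→Andersen+Fong, Sat-AM→Fong, Sat-PM→Andersen, Sun-AM→Xiong, Sun-PM→Osei.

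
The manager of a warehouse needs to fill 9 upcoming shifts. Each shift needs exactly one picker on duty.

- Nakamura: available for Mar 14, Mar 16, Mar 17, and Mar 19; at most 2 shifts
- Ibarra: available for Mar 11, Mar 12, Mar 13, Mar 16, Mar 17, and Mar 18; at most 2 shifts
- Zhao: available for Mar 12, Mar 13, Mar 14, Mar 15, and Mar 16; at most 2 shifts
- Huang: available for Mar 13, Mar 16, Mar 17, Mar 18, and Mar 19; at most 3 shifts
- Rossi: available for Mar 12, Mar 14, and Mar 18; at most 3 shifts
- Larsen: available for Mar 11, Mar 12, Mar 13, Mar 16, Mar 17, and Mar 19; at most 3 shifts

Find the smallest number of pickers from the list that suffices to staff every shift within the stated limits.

9 slots to fill and no one can take more than 3, so at least ⌈9/3⌉ = 3 pickers are needed.
No set of 3 pickers can cover every shift (each such set leaves at least one shift with no one available or exceeds a cap).
Nakamura, Ibarra, Zhao, and Huang alone can cover everything: Mar 11→Ibarra, Mar 12→Ibarra, Mar 13→Zhao, Mar 14→Nakamura, Mar 15→Zhao, Mar 16→Huang, Mar 17→Huang, Mar 18→Huang, Mar 19→Nakamura.

4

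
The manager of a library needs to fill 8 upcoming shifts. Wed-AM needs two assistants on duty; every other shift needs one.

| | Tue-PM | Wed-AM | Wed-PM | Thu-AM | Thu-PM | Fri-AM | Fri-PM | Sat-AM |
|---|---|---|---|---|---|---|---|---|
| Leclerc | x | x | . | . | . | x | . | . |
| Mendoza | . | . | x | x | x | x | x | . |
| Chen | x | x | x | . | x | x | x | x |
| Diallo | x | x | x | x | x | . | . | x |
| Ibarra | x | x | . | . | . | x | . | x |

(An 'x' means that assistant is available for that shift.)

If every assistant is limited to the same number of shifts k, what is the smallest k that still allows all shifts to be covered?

With 5 assistants and 9 worker-slots to fill, someone must work at least ⌈9/5⌉ = 2 shifts, so k ≥ 2.
k = 2 works: Tue-PM→Leclerc, Wed-AM→Diallo+Ibarra, Wed-PM→Chen, Thu-AM→Mendoza, Thu-PM→Chen, Fri-AM→Leclerc, Fri-PM→Mendoza, Sat-AM→Diallo.
Loads: Leclerc 2, Mendoza 2, Chen 2, Diallo 2, Ibarra 1 — all ≤ 2.

2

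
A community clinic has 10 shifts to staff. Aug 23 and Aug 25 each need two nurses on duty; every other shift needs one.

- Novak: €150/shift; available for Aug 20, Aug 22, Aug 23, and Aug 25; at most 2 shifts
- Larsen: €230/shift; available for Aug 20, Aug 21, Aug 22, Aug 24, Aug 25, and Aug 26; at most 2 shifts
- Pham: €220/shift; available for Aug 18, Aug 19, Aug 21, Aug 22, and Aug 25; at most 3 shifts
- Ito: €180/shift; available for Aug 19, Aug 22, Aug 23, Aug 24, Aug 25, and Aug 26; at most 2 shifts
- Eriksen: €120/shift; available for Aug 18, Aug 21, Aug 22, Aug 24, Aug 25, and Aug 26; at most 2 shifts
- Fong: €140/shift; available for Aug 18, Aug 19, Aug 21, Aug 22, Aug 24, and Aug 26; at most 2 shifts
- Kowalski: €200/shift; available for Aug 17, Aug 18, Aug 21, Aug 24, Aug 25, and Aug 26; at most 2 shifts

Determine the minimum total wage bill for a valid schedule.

€2020

Aug 17 can only be covered by Kowalski, so that assignment is forced.
Aug 23 can only be covered by Novak and Ito, so that assignment is forced.
Picking the cheapest available nurse for each shift independently would cost €1690, but that ignores the shift limits.
An optimal schedule: Aug 17→Kowalski, Aug 18→Eriksen, Aug 19→Fong, Aug 20→Novak, Aug 21→Eriksen, Aug 22→Pham, Aug 23→Novak+Ito, Aug 24→Fong, Aug 25→Kowalski+Pham, Aug 26→Ito.
Total: 200 + 120 + 140 + 150 + 120 + 220 + 150 + 180 + 140 + 200 + 220 + 180 = €2020.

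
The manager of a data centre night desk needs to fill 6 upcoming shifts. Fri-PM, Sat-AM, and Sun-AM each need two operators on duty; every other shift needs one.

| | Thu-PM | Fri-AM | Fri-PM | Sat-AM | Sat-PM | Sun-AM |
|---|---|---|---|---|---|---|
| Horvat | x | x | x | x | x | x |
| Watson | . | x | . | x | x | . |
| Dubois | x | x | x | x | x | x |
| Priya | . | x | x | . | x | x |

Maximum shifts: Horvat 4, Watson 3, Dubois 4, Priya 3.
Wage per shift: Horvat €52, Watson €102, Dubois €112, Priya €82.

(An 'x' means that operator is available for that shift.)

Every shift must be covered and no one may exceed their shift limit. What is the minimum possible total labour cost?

€658

Picking the cheapest available operator for each shift independently would cost €578, but that ignores the shift limits.
An optimal schedule: Thu-PM→Horvat, Fri-AM→Priya, Fri-PM→Horvat+Priya, Sat-AM→Horvat+Watson, Sat-PM→Watson, Sun-AM→Horvat+Priya.
Total: 52 + 82 + 52 + 82 + 52 + 102 + 102 + 52 + 82 = €658.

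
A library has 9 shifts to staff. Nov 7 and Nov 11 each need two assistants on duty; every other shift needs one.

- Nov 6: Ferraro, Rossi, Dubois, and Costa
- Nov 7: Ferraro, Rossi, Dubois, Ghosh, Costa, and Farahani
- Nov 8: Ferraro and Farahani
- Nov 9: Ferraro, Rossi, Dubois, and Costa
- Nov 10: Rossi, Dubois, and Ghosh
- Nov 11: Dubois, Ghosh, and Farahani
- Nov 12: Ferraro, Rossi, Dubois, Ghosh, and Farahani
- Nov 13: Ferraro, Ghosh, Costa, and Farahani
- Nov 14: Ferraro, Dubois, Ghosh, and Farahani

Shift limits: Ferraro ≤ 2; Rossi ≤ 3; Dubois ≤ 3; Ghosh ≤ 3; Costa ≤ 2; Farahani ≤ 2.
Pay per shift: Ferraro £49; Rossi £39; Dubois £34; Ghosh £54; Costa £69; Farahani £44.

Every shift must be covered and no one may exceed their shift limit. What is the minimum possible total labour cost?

Picking the cheapest available assistant for each shift independently would cost £409, but that ignores the shift limits.
An optimal schedule: Nov 6→Dubois, Nov 7→Rossi+Ghosh, Nov 8→Farahani, Nov 9→Rossi, Nov 10→Dubois, Nov 11→Dubois+Farahani, Nov 12→Rossi, Nov 13→Ferraro, Nov 14→Ferraro.
Total: 34 + 39 + 54 + 44 + 39 + 34 + 34 + 44 + 39 + 49 + 49 = £459.

£459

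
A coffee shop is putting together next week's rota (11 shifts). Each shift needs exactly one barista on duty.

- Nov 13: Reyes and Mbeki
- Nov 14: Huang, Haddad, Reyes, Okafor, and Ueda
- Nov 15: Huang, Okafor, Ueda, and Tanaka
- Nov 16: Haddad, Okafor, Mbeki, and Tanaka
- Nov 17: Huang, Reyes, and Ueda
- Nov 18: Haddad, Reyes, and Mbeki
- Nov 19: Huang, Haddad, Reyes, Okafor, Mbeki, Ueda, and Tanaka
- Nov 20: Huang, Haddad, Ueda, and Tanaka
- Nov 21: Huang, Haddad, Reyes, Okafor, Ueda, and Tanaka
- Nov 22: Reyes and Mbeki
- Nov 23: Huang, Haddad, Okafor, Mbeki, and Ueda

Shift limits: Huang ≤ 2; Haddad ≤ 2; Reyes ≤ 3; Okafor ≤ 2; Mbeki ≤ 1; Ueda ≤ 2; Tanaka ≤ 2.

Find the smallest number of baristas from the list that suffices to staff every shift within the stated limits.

11 slots to fill and no one can take more than 3, so at least ⌈11/3⌉ = 4 baristas are needed.
Any 4 baristas together have capacity at most 3+2+2+2 = 9 < 11 slots, so 4 can never suffice.
Huang, Haddad, Reyes, Okafor, and Ueda alone can cover everything: Nov 13→Reyes, Nov 14→Reyes, Nov 15→Huang, Nov 16→Haddad, Nov 17→Huang, Nov 18→Haddad, Nov 19→Okafor, Nov 20→Ueda, Nov 21→Ueda, Nov 22→Reyes, Nov 23→Okafor.

5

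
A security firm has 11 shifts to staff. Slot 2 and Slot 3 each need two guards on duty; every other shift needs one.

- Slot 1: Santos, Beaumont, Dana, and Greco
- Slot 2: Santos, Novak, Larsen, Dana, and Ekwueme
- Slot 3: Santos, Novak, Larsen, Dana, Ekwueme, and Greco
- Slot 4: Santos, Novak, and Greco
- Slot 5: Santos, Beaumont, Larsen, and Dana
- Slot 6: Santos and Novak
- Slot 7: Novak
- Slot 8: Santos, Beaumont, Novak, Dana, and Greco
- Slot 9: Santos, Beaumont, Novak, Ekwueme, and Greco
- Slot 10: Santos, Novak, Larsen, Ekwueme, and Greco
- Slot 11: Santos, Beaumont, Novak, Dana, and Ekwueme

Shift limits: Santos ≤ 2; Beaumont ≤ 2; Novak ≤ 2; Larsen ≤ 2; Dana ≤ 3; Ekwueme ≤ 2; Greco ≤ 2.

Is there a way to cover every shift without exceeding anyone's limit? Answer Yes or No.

Yes

Slot 7 can only be covered by Novak, so that assignment is forced.
One valid schedule: Slot 1→Beaumont, Slot 2→Larsen+Dana, Slot 3→Dana+Ekwueme, Slot 4→Santos, Slot 5→Beaumont, Slot 6→Santos, Slot 7→Novak, Slot 8→Novak, Slot 9→Ekwueme, Slot 10→Larsen, Slot 11→Dana.
Loads: Santos 2/2, Beaumont 2/2, Novak 2/2, Larsen 2/2, Dana 3/3, Ekwueme 2/2, Greco 0/2 — all within limits.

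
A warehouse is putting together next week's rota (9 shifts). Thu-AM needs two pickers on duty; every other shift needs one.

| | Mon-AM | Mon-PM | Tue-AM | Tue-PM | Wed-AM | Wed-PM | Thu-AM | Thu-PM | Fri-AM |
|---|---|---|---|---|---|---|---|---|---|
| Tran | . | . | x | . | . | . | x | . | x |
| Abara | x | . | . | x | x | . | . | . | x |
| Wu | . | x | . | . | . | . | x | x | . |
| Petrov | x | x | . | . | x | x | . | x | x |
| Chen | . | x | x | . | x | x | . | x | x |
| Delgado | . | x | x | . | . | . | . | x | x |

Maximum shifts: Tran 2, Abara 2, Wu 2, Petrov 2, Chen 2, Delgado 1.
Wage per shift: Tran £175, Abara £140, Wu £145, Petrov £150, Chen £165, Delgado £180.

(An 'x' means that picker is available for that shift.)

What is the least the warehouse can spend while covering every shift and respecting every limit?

Tue-PM can only be covered by Abara, so that assignment is forced.
Thu-AM can only be covered by Tran and Wu, so that assignment is forced.
Picking the cheapest available picker for each shift independently would cost £1485, but that ignores the shift limits.
An optimal schedule: Mon-AM→Abara, Mon-PM→Wu, Tue-AM→Tran, Tue-PM→Abara, Wed-AM→Petrov, Wed-PM→Petrov, Thu-AM→Tran+Wu, Thu-PM→Chen, Fri-AM→Chen.
Total: 140 + 145 + 175 + 140 + 150 + 150 + 175 + 145 + 165 + 165 = £1550.

£1550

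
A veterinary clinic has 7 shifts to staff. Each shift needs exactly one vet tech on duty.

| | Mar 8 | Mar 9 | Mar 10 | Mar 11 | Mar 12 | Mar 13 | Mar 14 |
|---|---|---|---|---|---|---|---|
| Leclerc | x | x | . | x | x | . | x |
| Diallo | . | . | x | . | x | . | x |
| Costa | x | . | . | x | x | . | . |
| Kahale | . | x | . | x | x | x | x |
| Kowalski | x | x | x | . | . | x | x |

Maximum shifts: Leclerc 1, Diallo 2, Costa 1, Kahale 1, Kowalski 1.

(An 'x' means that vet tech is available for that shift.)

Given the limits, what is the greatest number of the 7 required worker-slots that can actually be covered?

Total capacity across all vet techs is 1+2+1+1+1 = 6, and 7 slots are needed, so at most 6 can be filled.
An assignment achieving 6: Mar 8→Leclerc, Mar 9→Kowalski, Mar 10→Diallo, Mar 11→Costa, Mar 12→Diallo, Mar 13→Kahale.
Loads: Leclerc 1/1, Diallo 2/2, Costa 1/1, Kahale 1/1, Kowalski 1/1.

6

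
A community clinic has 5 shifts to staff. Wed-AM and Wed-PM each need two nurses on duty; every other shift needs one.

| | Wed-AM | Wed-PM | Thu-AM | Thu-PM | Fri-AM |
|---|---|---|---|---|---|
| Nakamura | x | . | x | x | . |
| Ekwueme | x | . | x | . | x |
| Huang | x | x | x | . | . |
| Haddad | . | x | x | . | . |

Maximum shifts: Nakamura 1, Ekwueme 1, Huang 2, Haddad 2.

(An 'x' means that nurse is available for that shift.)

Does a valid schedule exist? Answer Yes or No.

No

Shifts {Wed-AM, Thu-PM, Fri-AM} need 4 worker-slots in total, but the nurses available for any of those shifts (Nakamura, Ekwueme, and Huang) can supply at most 3 among them. So no valid schedule exists.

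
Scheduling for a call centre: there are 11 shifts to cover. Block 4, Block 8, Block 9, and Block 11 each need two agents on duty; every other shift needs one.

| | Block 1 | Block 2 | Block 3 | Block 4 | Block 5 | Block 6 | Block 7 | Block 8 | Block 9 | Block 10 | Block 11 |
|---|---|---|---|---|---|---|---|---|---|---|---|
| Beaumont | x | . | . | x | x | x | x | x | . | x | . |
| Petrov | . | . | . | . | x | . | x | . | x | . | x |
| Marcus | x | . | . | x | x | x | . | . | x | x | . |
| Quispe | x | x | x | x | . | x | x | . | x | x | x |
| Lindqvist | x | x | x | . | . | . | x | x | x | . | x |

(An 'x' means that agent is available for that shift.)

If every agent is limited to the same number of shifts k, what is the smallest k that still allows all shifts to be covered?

3

With 5 agents and 15 worker-slots to fill, someone must work at least ⌈15/5⌉ = 3 shifts, so k ≥ 3.
k = 3 works: Block 1→Lindqvist, Block 2→Quispe, Block 3→Quispe, Block 4→Beaumont+Marcus, Block 5→Beaumont, Block 6→Marcus, Block 7→Petrov, Block 8→Beaumont+Lindqvist, Block 9→Petrov+Lindqvist, Block 10→Marcus, Block 11→Petrov+Quispe.
Loads: Beaumont 3, Petrov 3, Marcus 3, Quispe 3, Lindqvist 3 — all ≤ 3.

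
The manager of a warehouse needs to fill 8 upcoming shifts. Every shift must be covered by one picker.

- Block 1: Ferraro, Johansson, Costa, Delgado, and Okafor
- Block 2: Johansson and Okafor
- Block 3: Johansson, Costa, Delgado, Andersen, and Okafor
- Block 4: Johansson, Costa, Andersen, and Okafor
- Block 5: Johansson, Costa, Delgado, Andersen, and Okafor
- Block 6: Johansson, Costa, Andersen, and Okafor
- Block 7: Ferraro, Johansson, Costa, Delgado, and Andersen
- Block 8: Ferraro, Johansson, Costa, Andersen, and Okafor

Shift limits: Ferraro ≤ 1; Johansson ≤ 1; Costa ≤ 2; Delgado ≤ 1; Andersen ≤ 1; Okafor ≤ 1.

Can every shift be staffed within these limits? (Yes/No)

Total capacity is 1+1+2+1+1+1 = 7 but 8 worker-slots are needed — infeasible.

No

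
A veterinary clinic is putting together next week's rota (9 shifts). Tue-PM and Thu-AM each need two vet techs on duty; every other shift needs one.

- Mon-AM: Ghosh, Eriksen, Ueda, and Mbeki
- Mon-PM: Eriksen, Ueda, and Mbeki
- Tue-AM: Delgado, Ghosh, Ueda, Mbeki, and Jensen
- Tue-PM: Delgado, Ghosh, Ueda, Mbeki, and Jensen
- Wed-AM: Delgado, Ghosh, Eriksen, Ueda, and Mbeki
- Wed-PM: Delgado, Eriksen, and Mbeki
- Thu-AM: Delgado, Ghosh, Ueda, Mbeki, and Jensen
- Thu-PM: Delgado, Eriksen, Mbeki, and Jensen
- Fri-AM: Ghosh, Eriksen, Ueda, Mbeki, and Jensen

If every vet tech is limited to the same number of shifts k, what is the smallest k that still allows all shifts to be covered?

With 6 vet techs and 11 worker-slots to fill, someone must work at least ⌈11/6⌉ = 2 shifts, so k ≥ 2.
k = 2 works: Mon-AM→Ghosh, Mon-PM→Eriksen, Tue-AM→Ghosh, Tue-PM→Ueda+Mbeki, Wed-AM→Eriksen, Wed-PM→Delgado, Thu-AM→Mbeki+Jensen, Thu-PM→Delgado, Fri-AM→Ueda.
Loads: Delgado 2, Ghosh 2, Eriksen 2, Ueda 2, Mbeki 2, Jensen 1 — all ≤ 2.

2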